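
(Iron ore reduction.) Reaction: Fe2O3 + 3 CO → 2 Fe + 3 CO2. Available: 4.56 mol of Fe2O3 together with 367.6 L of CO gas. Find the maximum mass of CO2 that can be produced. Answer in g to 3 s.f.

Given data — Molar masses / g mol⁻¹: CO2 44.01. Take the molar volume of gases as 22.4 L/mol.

602 g

n(Fe2O3) = 4.560 mol
n(CO) = 367.6 / 22.4 = 16.41 mol
n/ν → Fe2O3: 4.560, CO: 5.470; Fe2O3 is limiting.
n(CO2) = (3/1) × 4.560 = 13.68 mol
mass = 13.68 × 44.01 = 602.1 g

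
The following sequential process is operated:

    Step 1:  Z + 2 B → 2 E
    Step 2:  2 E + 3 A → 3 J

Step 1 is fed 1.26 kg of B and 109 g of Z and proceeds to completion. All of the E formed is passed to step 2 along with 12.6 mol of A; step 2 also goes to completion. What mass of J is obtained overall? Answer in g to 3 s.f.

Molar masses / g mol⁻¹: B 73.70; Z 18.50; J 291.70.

3680 g

Step 1:
n(B) = 1.260×1000 / 73.70 = 17.10 mol
n(Z) = 109.0 / 18.50 = 5.892 mol
n/ν for B = 17.10/2 = 8.550
n/ν for Z = 5.892/1 = 5.892
Smallest n/ν is Z → limiting reagent.
n(E) produced = (2/1) × 5.892 = 11.78 mol
Step 2:
n(E) available = 11.78 mol
n(A) = 12.60 mol
n/ν for E = 11.78/2 = 5.890
n/ν for A = 12.60/3 = 4.200
Smallest n/ν is A → limiting reagent.
n(J) = (3/3) × 12.60 = 12.60 mol
mass = 12.60 × 291.70 = 3675 g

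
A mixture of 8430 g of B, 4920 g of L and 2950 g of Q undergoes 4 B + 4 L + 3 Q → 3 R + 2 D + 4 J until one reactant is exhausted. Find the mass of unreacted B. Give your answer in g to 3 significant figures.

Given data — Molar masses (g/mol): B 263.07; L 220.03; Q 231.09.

3950 g

n(B) = 8430 / 263.07 = 32.04 mol
n(L) = 4920 / 220.03 = 22.36 mol
n(Q) = 2950 / 231.09 = 12.77 mol
n/ν → B: 8.010, L: 5.590, Q: 4.257; Q is limiting.
B consumed = (4/3) × 12.77 = 17.03 mol
B remaining = 32.04 − 17.03 = 15.01 mol
mass = 15.01 × 263.07 = 3949 g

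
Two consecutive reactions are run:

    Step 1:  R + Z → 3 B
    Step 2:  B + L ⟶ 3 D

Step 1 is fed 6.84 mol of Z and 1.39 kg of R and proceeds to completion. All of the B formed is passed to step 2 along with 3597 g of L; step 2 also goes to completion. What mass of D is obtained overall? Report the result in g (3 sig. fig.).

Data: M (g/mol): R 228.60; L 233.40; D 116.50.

5390 g

Step 1:
n(Z) = 6.840 mol
n(R) = 1.390×1000 / 228.60 = 6.080 mol
n/ν for Z = 6.840/1 = 6.840
n/ν for R = 6.080/1 = 6.080
Smallest n/ν is R → limiting reagent.
n(B) produced = (3/1) × 6.080 = 18.24 mol
Step 2:
n(B) available = 18.24 mol
n(L) = 3597 / 233.40 = 15.41 mol
n/ν for B = 18.24/1 = 18.24
n/ν for L = 15.41/1 = 15.41
Smallest n/ν is L → limiting reagent.
n(D) = (3/1) × 15.41 = 46.23 mol
mass = 46.23 × 116.50 = 5386 g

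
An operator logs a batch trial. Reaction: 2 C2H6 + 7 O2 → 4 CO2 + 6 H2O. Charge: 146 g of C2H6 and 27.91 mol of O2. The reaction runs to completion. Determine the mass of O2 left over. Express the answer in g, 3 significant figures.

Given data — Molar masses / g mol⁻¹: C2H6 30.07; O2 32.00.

349 g

n(C2H6) = 146.0 / 30.07 = 4.855 mol
n(O2) = 27.91 mol
n/ν for C2H6 = 4.855/2 = 2.428
n/ν for O2 = 27.91/7 = 3.987
Smallest n/ν is C2H6 → limiting reagent.
O2 consumed = (7/2) × 4.855 = 16.99 mol
O2 remaining = 27.91 − 16.99 = 10.92 mol
mass = 10.92 × 32.00 = 349.4 g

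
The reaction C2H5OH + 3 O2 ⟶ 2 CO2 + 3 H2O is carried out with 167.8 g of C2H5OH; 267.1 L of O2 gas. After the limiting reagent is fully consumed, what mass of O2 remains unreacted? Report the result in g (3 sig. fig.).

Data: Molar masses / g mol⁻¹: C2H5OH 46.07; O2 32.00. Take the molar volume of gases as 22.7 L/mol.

26.9 g

n(C2H5OH) = 167.8 / 46.07 = 3.642 mol
n(O2) = 267.1 / 22.7 = 11.77 mol
n/ν for C2H5OH = 3.642/1 = 3.642
n/ν for O2 = 11.77/3 = 3.923
Smallest n/ν is C2H5OH → limiting reagent.
O2 consumed = (3/1) × 3.642 = 10.93 mol
O2 remaining = 11.77 − 10.93 = 0.8400 mol
mass = 0.8400 × 32.00 = 26.88 g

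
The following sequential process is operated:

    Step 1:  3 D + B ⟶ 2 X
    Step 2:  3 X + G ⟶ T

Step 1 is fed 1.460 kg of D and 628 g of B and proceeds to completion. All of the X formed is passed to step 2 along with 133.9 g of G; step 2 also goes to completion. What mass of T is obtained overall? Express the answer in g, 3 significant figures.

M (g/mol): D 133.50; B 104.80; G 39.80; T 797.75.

Step 1:
n(D) = 1.460×1000 / 133.50 = 10.94 mol
n(B) = 628.0 / 104.80 = 5.992 mol
n/ν for D = 10.94/3 = 3.647
n/ν for B = 5.992/1 = 5.992
Smallest n/ν is D → limiting reagent.
n(X) produced = (2/3) × 10.94 = 7.293 mol
Step 2:
n(X) available = 7.293 mol
n(G) = 133.9 / 39.80 = 3.364 mol
n/ν for X = 7.293/3 = 2.431
n/ν for G = 3.364/1 = 3.364
Smallest n/ν is X → limiting reagent.
n(T) = (1/3) × 7.293 = 2.431 mol
mass = 2.431 × 797.75 = 1939 g

1940 g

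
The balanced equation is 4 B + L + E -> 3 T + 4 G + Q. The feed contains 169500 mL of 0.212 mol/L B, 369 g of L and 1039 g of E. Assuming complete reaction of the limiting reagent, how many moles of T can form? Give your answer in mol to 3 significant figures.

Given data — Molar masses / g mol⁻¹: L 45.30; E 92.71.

n(B) = 0.212 × 169500/1000 = 35.93 mol
n(L) = 369.0 / 45.30 = 8.146 mol
n(E) = 1039 / 92.71 = 11.21 mol
n/ν for B = 35.93/4 = 8.983
n/ν for L = 8.146/1 = 8.146
n/ν for E = 11.21/1 = 11.21
Smallest n/ν is L → limiting reagent.
n(T) = (3/1) × 8.146 = 24.44 mol

24.4 mol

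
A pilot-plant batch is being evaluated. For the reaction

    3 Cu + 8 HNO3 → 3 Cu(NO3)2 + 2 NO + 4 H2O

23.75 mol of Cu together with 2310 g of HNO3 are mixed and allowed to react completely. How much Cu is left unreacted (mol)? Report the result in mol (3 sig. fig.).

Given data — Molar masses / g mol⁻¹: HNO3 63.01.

10.0 mol

n(Cu) = 23.75 mol
n(HNO3) = 2310 / 63.01 = 36.66 mol
n/ν → Cu: 7.917, HNO3: 4.583; HNO3 is limiting.
Cu consumed = (3/8) × 36.66 = 13.75 mol
Cu remaining = 23.75 − 13.75 = 10.00 mol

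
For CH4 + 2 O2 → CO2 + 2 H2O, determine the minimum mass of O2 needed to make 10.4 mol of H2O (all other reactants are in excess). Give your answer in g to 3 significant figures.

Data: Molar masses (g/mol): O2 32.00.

n(H2O) = 10.40 mol
n(O2) = (2/2) × 10.40 = 10.40 mol
mass = 10.40 × 32.00 = 332.8 g

333 g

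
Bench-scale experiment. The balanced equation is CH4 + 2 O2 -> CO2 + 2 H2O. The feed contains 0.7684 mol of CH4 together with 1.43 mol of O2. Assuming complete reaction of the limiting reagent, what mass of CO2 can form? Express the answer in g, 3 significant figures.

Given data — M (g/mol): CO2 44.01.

31.5 g

n(CH4) = 0.7684 mol
n(O2) = 1.430 mol
n/ν → CH4: 0.7684, O2: 0.7150; O2 is limiting.
n(CO2) = (1/2) × 1.430 = 0.7150 mol
mass = 0.7150 × 44.01 = 31.47 g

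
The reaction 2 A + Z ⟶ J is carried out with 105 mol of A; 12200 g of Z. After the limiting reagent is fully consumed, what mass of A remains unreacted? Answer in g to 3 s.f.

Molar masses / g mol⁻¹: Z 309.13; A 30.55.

n(A) = 105.0 mol
n(Z) = 12200 / 309.13 = 39.47 mol
n/ν → A: 52.50, Z: 39.47; Z is limiting.
A consumed = (2/1) × 39.47 = 78.94 mol
A remaining = 105.0 − 78.94 = 26.06 mol
mass = 26.06 × 30.55 = 796.1 g

796 g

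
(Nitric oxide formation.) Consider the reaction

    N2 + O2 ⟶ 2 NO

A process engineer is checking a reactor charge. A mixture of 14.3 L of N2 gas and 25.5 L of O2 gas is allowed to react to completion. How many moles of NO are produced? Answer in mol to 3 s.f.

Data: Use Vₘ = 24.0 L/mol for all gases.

n(N2) = 14.30 / 24.0 = 0.5958 mol
n(O2) = 25.50 / 24.0 = 1.063 mol
n/ν → N2: 0.5958, O2: 1.063; N2 is limiting.
n(NO) = (2/1) × 0.5958 = 1.192 mol

1.19 mol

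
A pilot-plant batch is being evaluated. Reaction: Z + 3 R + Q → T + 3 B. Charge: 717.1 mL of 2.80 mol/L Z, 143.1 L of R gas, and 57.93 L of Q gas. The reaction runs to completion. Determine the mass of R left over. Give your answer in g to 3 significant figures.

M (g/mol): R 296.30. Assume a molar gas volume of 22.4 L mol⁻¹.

n(Z) = 2.80 × 717.1/1000 = 2.008 mol
n(R) = 143.1 / 22.4 = 6.388 mol
n(Q) = 57.93 / 22.4 = 2.586 mol
n/ν for Z = 2.008/1 = 2.008
n/ν for R = 6.388/3 = 2.129
n/ν for Q = 2.586/1 = 2.586
Smallest n/ν is Z → limiting reagent.
R consumed = (3/1) × 2.008 = 6.024 mol
R remaining = 6.388 − 6.024 = 0.3640 mol
mass = 0.3640 × 296.30 = 107.9 g

108 g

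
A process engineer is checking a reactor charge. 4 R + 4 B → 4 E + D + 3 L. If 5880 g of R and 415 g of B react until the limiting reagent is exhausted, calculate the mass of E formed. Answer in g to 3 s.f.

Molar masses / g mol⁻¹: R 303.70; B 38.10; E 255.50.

n(R) = 5880 / 303.70 = 19.36 mol
n(B) = 415.0 / 38.10 = 10.89 mol
n/ν → R: 4.840, B: 2.723; B is limiting.
n(E) = (4/4) × 10.89 = 10.89 mol
mass = 10.89 × 255.50 = 2782 g

2780 g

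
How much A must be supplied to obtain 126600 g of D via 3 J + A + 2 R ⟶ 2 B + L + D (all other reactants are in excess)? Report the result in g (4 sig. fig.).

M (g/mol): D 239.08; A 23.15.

n(D) = 126600 / 239.08 = 529.5 mol
n(A) = (1/1) × 529.5 = 529.5 mol
mass = 529.5 × 23.15 = 12260 g

12260 g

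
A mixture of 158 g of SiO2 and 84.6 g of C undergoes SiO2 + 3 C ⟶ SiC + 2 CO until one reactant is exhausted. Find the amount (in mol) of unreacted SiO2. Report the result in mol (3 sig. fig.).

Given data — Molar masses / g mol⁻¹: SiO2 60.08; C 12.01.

0.282 mol

n(SiO2) = 158.0 / 60.08 = 2.630 mol
n(C) = 84.60 / 12.01 = 7.044 mol
n/ν → SiO2: 2.630, C: 2.348; C is limiting.
SiO2 consumed = (1/3) × 7.044 = 2.348 mol
SiO2 remaining = 2.630 − 2.348 = 0.2820 mol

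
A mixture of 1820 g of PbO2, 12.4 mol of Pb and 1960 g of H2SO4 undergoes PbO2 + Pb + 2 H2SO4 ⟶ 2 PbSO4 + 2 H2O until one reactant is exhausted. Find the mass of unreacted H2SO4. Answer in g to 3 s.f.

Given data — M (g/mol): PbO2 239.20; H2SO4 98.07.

n(PbO2) = 1820 / 239.20 = 7.609 mol
n(Pb) = 12.40 mol
n(H2SO4) = 1960 / 98.07 = 19.99 mol
n/ν for PbO2 = 7.609/1 = 7.609
n/ν for Pb = 12.40/1 = 12.40
n/ν for H2SO4 = 19.99/2 = 9.995
Smallest n/ν is PbO2 → limiting reagent.
H2SO4 consumed = (2/1) × 7.609 = 15.22 mol
H2SO4 remaining = 19.99 − 15.22 = 4.770 mol
mass = 4.770 × 98.07 = 467.8 g

468 g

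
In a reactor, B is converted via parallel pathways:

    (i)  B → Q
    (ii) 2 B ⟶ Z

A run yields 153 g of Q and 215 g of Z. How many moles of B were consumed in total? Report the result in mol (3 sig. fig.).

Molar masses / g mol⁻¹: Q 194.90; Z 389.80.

1.89 mol

n(Q) = 153 / 194.90 = 0.7850 mol
n(Z) = 215 / 389.80 = 0.5516 mol
n(B) via (i) = (1/1)×0.7850 = 0.7850 mol
n(B) via (ii) = (2/1)×0.5516 = 1.103 mol
total n(B) = 0.7850 + 1.103 = 1.888 mol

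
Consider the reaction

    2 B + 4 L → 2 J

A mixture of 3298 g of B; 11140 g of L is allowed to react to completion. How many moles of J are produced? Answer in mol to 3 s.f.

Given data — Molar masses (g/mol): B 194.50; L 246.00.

n(B) = 3298 / 194.50 = 16.96 mol
n(L) = 11140 / 246.00 = 45.28 mol
n/ν → B: 8.480, L: 11.32; B is limiting.
n(J) = (2/2) × 16.96 = 16.96 mol

17.0 mol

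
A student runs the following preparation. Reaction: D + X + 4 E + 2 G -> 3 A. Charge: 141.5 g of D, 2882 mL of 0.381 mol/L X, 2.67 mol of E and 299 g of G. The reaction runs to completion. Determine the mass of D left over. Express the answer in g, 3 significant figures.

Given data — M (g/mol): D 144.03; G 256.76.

57.6 g

n(D) = 141.5 / 144.03 = 0.9824 mol
n(X) = 0.381 × 2882/1000 = 1.098 mol
n(E) = 2.670 mol
n(G) = 299.0 / 256.76 = 1.165 mol
n/ν for D = 0.9824/1 = 0.9824
n/ν for X = 1.098/1 = 1.098
n/ν for E = 2.670/4 = 0.6675
n/ν for G = 1.165/2 = 0.5825
Smallest n/ν is G → limiting reagent.
D consumed = (1/2) × 1.165 = 0.5825 mol
D remaining = 0.9824 − 0.5825 = 0.3999 mol
mass = 0.3999 × 144.03 = 57.60 g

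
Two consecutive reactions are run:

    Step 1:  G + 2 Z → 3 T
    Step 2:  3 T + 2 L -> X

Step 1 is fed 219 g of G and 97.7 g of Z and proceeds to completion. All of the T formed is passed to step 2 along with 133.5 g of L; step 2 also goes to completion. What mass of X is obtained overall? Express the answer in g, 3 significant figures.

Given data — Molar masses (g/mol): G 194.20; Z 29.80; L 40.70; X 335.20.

Step 1:
n(G) = 219.0 / 194.20 = 1.128 mol
n(Z) = 97.70 / 29.80 = 3.279 mol
n/ν for G = 1.128/1 = 1.128
n/ν for Z = 3.279/2 = 1.640
Smallest n/ν is G → limiting reagent.
n(T) produced = (3/1) × 1.128 = 3.384 mol
Step 2:
n(T) available = 3.384 mol
n(L) = 133.5 / 40.70 = 3.280 mol
n/ν for T = 3.384/3 = 1.128
n/ν for L = 3.280/2 = 1.640
Smallest n/ν is T → limiting reagent.
n(X) = (1/3) × 3.384 = 1.128 mol
mass = 1.128 × 335.20 = 378.1 g

378 g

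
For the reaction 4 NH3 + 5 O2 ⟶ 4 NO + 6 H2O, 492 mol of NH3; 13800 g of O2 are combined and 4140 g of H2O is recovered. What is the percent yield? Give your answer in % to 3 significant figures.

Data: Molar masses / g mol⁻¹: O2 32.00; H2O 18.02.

44.4 %

n(NH3) = 492.0 mol
n(O2) = 13800 / 32.00 = 431.3 mol
n/ν for NH3 = 492.0/4 = 123.0
n/ν for O2 = 431.3/5 = 86.26
Smallest n/ν is O2 → limiting reagent.
theoretical n(H2O) = (6/5) × 431.3 = 517.6 mol → 9327 g
% yield = 4140 / 9327 × 100 = 44.39 %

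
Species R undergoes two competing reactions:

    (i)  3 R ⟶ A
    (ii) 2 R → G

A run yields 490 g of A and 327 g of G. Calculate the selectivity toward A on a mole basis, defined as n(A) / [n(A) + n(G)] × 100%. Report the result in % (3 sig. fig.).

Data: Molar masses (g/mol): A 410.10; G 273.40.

50.0 %

n(A) = 490 / 410.10 = 1.195 mol
n(G) = 327 / 273.40 = 1.196 mol
selectivity = 1.195/(1.195+1.196) × 100 = 49.98 %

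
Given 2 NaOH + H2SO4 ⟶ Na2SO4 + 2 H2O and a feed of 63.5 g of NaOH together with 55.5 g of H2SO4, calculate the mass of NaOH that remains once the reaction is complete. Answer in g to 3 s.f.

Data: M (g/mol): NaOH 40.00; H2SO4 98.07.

n(NaOH) = 63.50 / 40.00 = 1.588 mol
n(H2SO4) = 55.50 / 98.07 = 0.5659 mol
n/ν for NaOH = 1.588/2 = 0.7940
n/ν for H2SO4 = 0.5659/1 = 0.5659
Smallest n/ν is H2SO4 → limiting reagent.
NaOH consumed = (2/1) × 0.5659 = 1.132 mol
NaOH remaining = 1.588 − 1.132 = 0.4560 mol
mass = 0.4560 × 40.00 = 18.24 g

18.2 g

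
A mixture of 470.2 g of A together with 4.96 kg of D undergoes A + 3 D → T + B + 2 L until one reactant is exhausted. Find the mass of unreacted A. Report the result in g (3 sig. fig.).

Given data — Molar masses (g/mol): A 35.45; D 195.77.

n(A) = 470.2 / 35.45 = 13.26 mol
n(D) = 4.960×1000 / 195.77 = 25.34 mol
n/ν → A: 13.26, D: 8.447; D is limiting.
A consumed = (1/3) × 25.34 = 8.447 mol
A remaining = 13.26 − 8.447 = 4.813 mol
mass = 4.813 × 35.45 = 170.6 g

171 g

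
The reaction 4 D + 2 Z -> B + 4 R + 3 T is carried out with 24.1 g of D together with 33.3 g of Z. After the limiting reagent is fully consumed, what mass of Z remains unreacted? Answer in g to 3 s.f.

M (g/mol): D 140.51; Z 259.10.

n(D) = 24.10 / 140.51 = 0.1715 mol
n(Z) = 33.30 / 259.10 = 0.1285 mol
n/ν for D = 0.1715/4 = 0.04288
n/ν for Z = 0.1285/2 = 0.06425
Smallest n/ν is D → limiting reagent.
Z consumed = (2/4) × 0.1715 = 0.08575 mol
Z remaining = 0.1285 − 0.08575 = 0.04275 mol
mass = 0.04275 × 259.10 = 11.08 g

11.1 g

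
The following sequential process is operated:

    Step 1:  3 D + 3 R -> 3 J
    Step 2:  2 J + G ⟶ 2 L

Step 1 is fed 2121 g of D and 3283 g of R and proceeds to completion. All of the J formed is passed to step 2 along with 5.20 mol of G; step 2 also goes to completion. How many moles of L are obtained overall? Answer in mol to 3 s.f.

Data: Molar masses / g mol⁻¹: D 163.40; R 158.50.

10.4 mol

Step 1:
n(D) = 2121 / 163.40 = 12.98 mol
n(R) = 3283 / 158.50 = 20.71 mol
n/ν → D: 4.327, R: 6.903; D is limiting.
n(J) produced = (3/3) × 12.98 = 12.98 mol
Step 2:
n(J) available = 12.98 mol
n(G) = 5.200 mol
n/ν → J: 6.490, G: 5.200; G is limiting.
n(L) = (2/1) × 5.200 = 10.40 mol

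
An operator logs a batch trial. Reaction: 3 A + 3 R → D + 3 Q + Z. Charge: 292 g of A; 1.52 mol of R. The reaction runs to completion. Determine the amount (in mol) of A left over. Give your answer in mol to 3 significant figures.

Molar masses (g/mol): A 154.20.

0.374 mol

n(A) = 292.0 / 154.20 = 1.894 mol
n(R) = 1.520 mol
n/ν for A = 1.894/3 = 0.6313
n/ν for R = 1.520/3 = 0.5067
Smallest n/ν is R → limiting reagent.
A consumed = (3/3) × 1.520 = 1.520 mol
A remaining = 1.894 − 1.520 = 0.3740 mol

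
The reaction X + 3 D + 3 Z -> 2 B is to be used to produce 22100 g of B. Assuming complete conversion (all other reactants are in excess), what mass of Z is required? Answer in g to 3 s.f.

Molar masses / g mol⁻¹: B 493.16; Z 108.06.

n(B) = 22100 / 493.16 = 44.81 mol
n(Z) = (3/2) × 44.81 = 67.22 mol
mass = 67.22 × 108.06 = 7264 g

7260 g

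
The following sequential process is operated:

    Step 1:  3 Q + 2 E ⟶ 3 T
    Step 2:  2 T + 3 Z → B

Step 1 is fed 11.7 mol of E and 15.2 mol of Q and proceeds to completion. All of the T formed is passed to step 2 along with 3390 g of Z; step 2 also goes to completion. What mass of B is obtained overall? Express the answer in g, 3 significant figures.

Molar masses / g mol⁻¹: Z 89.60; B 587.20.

Step 1:
n(E) = 11.70 mol
n(Q) = 15.20 mol
n/ν → E: 5.850, Q: 5.067; Q is limiting.
n(T) produced = (3/3) × 15.20 = 15.20 mol
Step 2:
n(T) available = 15.20 mol
n(Z) = 3390 / 89.60 = 37.83 mol
n/ν → T: 7.600, Z: 12.61; T is limiting.
n(B) = (1/2) × 15.20 = 7.600 mol
mass = 7.600 × 587.20 = 4463 g

4460 g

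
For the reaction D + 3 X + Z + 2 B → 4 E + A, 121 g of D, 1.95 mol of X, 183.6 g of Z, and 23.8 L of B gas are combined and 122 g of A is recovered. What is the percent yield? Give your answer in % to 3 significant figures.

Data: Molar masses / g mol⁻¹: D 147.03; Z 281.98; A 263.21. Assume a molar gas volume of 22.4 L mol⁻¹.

n(D) = 121.0 / 147.03 = 0.8230 mol
n(X) = 1.950 mol
n(Z) = 183.6 / 281.98 = 0.6511 mol
n(B) = 23.80 / 22.4 = 1.063 mol
n/ν for D = 0.8230/1 = 0.8230
n/ν for X = 1.950/3 = 0.6500
n/ν for Z = 0.6511/1 = 0.6511
n/ν for B = 1.063/2 = 0.5315
Smallest n/ν is B → limiting reagent.
theoretical n(A) = (1/2) × 1.063 = 0.5315 mol → 139.9 g
% yield = 122 / 139.9 × 100 = 87.21 %

87.2 %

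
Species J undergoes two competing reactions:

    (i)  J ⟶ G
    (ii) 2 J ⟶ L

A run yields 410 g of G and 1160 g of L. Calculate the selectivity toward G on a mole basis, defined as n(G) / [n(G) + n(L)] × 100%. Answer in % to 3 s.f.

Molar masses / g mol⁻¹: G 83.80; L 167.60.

41.4 %

n(G) = 410 / 83.80 = 4.893 mol
n(L) = 1160 / 167.60 = 6.921 mol
selectivity = 4.893/(4.893+6.921) × 100 = 41.42 %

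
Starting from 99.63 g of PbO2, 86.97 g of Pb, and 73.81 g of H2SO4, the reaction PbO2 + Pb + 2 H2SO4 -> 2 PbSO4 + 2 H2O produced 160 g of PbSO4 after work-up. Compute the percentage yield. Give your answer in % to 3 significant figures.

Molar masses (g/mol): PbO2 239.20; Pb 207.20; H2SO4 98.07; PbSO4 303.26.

70.1 %

n(PbO2) = 99.63 / 239.20 = 0.4165 mol
n(Pb) = 86.97 / 207.20 = 0.4197 mol
n(H2SO4) = 73.81 / 98.07 = 0.7526 mol
n/ν for PbO2 = 0.4165/1 = 0.4165
n/ν for Pb = 0.4197/1 = 0.4197
n/ν for H2SO4 = 0.7526/2 = 0.3763
Smallest n/ν is H2SO4 → limiting reagent.
theoretical n(PbSO4) = (2/2) × 0.7526 = 0.7526 mol → 228.2 g
% yield = 160 / 228.2 × 100 = 70.11 %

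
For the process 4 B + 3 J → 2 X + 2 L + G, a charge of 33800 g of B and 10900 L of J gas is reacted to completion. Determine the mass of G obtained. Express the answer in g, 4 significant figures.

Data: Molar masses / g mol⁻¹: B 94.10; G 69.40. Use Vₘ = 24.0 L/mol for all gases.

6232 g

n(B) = 33800 / 94.10 = 359.2 mol
n(J) = 10900 / 24.0 = 454.2 mol
n/ν for B = 359.2/4 = 89.80
n/ν for J = 454.2/3 = 151.4
Smallest n/ν is B → limiting reagent.
n(G) = (1/4) × 359.2 = 89.80 mol
mass = 89.80 × 69.40 = 6232 g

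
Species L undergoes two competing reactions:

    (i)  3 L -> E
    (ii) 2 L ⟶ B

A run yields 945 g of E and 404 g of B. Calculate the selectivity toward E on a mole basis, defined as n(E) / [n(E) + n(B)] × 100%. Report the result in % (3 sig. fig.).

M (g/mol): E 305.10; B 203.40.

n(E) = 945 / 305.10 = 3.097 mol
n(B) = 404 / 203.40 = 1.986 mol
selectivity = 3.097/(3.097+1.986) × 100 = 60.93 %

60.9 %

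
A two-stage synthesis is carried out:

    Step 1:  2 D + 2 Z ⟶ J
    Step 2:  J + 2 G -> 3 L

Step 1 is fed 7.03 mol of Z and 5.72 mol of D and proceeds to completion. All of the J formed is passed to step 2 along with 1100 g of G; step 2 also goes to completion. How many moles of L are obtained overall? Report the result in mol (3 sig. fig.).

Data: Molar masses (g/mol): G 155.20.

Step 1:
n(Z) = 7.030 mol
n(D) = 5.720 mol
n/ν → Z: 3.515, D: 2.860; D is limiting.
n(J) produced = (1/2) × 5.720 = 2.860 mol
Step 2:
n(J) available = 2.860 mol
n(G) = 1100 / 155.20 = 7.088 mol
n/ν → J: 2.860, G: 3.544; J is limiting.
n(L) = (3/1) × 2.860 = 8.580 mol

8.58 mol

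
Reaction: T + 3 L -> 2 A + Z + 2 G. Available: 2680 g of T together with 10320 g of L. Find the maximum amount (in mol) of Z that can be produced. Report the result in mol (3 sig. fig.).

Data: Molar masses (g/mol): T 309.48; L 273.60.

n(T) = 2680 / 309.48 = 8.660 mol
n(L) = 10320 / 273.60 = 37.72 mol
n/ν → T: 8.660, L: 12.57; T is limiting.
n(Z) = (1/1) × 8.660 = 8.660 mol

8.66 mol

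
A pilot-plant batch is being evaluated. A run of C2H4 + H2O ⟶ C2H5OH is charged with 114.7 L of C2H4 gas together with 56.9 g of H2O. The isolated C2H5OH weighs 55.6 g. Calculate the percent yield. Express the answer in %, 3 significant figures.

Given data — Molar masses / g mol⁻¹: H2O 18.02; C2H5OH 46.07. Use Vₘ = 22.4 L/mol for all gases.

38.2 %

n(C2H4) = 114.7 / 22.4 = 5.121 mol
n(H2O) = 56.90 / 18.02 = 3.158 mol
n/ν for C2H4 = 5.121/1 = 5.121
n/ν for H2O = 3.158/1 = 3.158
Smallest n/ν is H2O → limiting reagent.
theoretical n(C2H5OH) = (1/1) × 3.158 = 3.158 mol → 145.5 g
% yield = 55.6 / 145.5 × 100 = 38.21 %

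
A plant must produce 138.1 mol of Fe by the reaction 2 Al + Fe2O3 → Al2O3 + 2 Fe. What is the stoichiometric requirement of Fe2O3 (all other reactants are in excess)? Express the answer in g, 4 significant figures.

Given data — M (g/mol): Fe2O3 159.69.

n(Fe) = 138.1 mol
n(Fe2O3) = (1/2) × 138.1 = 69.05 mol
mass = 69.05 × 159.69 = 11030 g

11030 g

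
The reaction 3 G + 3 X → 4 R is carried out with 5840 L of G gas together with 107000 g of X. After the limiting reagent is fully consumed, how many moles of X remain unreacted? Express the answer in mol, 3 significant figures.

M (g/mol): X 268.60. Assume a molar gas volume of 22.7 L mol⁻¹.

n(G) = 5840 / 22.7 = 257.3 mol
n(X) = 107000 / 268.60 = 398.4 mol
n/ν → G: 85.77, X: 132.8; G is limiting.
X consumed = (3/3) × 257.3 = 257.3 mol
X remaining = 398.4 − 257.3 = 141.1 mol

141 mol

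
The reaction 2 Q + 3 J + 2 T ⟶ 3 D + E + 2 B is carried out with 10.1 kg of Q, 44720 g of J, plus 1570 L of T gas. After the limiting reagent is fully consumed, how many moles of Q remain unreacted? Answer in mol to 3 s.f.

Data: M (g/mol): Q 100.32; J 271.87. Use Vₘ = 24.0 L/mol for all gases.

n(Q) = 10.10×1000 / 100.32 = 100.7 mol
n(J) = 44720 / 271.87 = 164.5 mol
n(T) = 1570 / 24.0 = 65.42 mol
n/ν for Q = 100.7/2 = 50.35
n/ν for J = 164.5/3 = 54.83
n/ν for T = 65.42/2 = 32.71
Smallest n/ν is T → limiting reagent.
Q consumed = (2/2) × 65.42 = 65.42 mol
Q remaining = 100.7 − 65.42 = 35.28 mol

35.3 mol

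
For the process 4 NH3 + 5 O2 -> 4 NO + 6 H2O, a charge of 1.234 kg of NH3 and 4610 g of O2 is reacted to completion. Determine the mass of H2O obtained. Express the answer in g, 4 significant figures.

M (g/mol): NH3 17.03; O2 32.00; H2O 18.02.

n(NH3) = 1.234×1000 / 17.03 = 72.46 mol
n(O2) = 4610 / 32.00 = 144.1 mol
n/ν → NH3: 18.12, O2: 28.82; NH3 is limiting.
n(H2O) = (6/4) × 72.46 = 108.7 mol
mass = 108.7 × 18.02 = 1959 g

1959 g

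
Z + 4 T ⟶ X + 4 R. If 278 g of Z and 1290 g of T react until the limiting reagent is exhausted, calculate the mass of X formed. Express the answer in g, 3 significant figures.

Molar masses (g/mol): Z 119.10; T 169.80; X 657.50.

n(Z) = 278.0 / 119.10 = 2.334 mol
n(T) = 1290 / 169.80 = 7.597 mol
n/ν for Z = 2.334/1 = 2.334
n/ν for T = 7.597/4 = 1.899
Smallest n/ν is T → limiting reagent.
n(X) = (1/4) × 7.597 = 1.899 mol
mass = 1.899 × 657.50 = 1249 g

1250 g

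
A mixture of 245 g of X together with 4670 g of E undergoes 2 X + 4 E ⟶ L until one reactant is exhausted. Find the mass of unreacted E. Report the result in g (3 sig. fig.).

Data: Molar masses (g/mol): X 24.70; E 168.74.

1320 g

n(X) = 245.0 / 24.70 = 9.919 mol
n(E) = 4670 / 168.74 = 27.68 mol
n/ν for X = 9.919/2 = 4.960
n/ν for E = 27.68/4 = 6.920
Smallest n/ν is X → limiting reagent.
E consumed = (4/2) × 9.919 = 19.84 mol
E remaining = 27.68 − 19.84 = 7.840 mol
mass = 7.840 × 168.74 = 1323 g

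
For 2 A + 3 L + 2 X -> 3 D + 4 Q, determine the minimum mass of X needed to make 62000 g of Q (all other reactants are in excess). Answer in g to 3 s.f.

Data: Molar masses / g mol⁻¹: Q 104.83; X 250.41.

n(Q) = 62000 / 104.83 = 591.4 mol
n(X) = (2/4) × 591.4 = 295.7 mol
mass = 295.7 × 250.41 = 74050 g

74100 g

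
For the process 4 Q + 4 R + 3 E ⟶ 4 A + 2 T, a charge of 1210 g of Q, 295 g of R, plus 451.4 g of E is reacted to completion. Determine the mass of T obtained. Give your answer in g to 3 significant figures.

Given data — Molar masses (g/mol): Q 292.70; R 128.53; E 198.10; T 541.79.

622 g

n(Q) = 1210 / 292.70 = 4.134 mol
n(R) = 295.0 / 128.53 = 2.295 mol
n(E) = 451.4 / 198.10 = 2.279 mol
n/ν for Q = 4.134/4 = 1.034
n/ν for R = 2.295/4 = 0.5738
n/ν for E = 2.279/3 = 0.7597
Smallest n/ν is R → limiting reagent.
n(T) = (2/4) × 2.295 = 1.148 mol
mass = 1.148 × 541.79 = 622.0 g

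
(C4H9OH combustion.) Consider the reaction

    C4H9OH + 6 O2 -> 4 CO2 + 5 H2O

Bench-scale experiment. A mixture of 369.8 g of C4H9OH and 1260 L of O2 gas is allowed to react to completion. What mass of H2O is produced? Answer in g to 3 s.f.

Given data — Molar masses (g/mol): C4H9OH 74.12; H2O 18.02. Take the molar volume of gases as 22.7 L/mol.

n(C4H9OH) = 369.8 / 74.12 = 4.989 mol
n(O2) = 1260 / 22.7 = 55.51 mol
n/ν for C4H9OH = 4.989/1 = 4.989
n/ν for O2 = 55.51/6 = 9.252
Smallest n/ν is C4H9OH → limiting reagent.
n(H2O) = (5/1) × 4.989 = 24.95 mol
mass = 24.95 × 18.02 = 449.6 g

450 g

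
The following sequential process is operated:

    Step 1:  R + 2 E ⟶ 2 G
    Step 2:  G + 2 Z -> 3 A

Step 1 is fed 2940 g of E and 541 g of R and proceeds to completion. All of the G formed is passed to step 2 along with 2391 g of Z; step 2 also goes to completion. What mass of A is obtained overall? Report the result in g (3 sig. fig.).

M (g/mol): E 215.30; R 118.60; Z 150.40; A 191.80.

Step 1:
n(E) = 2940 / 215.30 = 13.66 mol
n(R) = 541.0 / 118.60 = 4.562 mol
n/ν → E: 6.830, R: 4.562; R is limiting.
n(G) produced = (2/1) × 4.562 = 9.124 mol
Step 2:
n(G) available = 9.124 mol
n(Z) = 2391 / 150.40 = 15.90 mol
n/ν → G: 9.124, Z: 7.950; Z is limiting.
n(A) = (3/2) × 15.90 = 23.85 mol
mass = 23.85 × 191.80 = 4574 g

4570 g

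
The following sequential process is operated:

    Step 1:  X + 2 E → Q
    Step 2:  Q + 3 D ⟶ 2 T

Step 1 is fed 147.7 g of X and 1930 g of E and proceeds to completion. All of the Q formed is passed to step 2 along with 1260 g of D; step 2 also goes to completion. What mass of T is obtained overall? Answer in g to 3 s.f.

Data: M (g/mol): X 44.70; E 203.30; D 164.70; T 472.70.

2410 g

Step 1:
n(X) = 147.7 / 44.70 = 3.304 mol
n(E) = 1930 / 203.30 = 9.493 mol
n/ν for X = 3.304/1 = 3.304
n/ν for E = 9.493/2 = 4.747
Smallest n/ν is X → limiting reagent.
n(Q) produced = (1/1) × 3.304 = 3.304 mol
Step 2:
n(Q) available = 3.304 mol
n(D) = 1260 / 164.70 = 7.650 mol
n/ν for Q = 3.304/1 = 3.304
n/ν for D = 7.650/3 = 2.550
Smallest n/ν is D → limiting reagent.
n(T) = (2/3) × 7.650 = 5.100 mol
mass = 5.100 × 472.70 = 2411 g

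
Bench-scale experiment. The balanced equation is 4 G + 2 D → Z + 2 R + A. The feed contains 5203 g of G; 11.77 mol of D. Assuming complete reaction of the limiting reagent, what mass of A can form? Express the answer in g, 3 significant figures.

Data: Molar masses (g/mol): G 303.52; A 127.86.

548 g

n(G) = 5203 / 303.52 = 17.14 mol
n(D) = 11.77 mol
n/ν for G = 17.14/4 = 4.285
n/ν for D = 11.77/2 = 5.885
Smallest n/ν is G → limiting reagent.
n(A) = (1/4) × 17.14 = 4.285 mol
mass = 4.285 × 127.86 = 547.9 g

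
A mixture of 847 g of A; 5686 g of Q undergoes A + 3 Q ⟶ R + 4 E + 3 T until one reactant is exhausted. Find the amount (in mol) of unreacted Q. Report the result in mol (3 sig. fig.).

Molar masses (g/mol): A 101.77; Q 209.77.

2.14 mol

n(A) = 847.0 / 101.77 = 8.323 mol
n(Q) = 5686 / 209.77 = 27.11 mol
n/ν for A = 8.323/1 = 8.323
n/ν for Q = 27.11/3 = 9.037
Smallest n/ν is A → limiting reagent.
Q consumed = (3/1) × 8.323 = 24.97 mol
Q remaining = 27.11 − 24.97 = 2.140 mol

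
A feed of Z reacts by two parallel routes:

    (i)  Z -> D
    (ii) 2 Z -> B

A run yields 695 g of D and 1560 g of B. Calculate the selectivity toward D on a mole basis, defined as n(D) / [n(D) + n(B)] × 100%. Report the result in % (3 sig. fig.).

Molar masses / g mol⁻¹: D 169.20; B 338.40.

n(D) = 695 / 169.20 = 4.108 mol
n(B) = 1560 / 338.40 = 4.610 mol
selectivity = 4.108/(4.108+4.610) × 100 = 47.12 %

47.1 %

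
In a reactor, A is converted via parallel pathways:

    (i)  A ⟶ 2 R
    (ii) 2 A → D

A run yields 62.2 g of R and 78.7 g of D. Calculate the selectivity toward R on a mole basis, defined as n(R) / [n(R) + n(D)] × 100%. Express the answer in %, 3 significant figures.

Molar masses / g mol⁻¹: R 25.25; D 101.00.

n(R) = 62.2 / 25.25 = 2.463 mol
n(D) = 78.7 / 101.00 = 0.7792 mol
selectivity = 2.463/(2.463+0.7792) × 100 = 75.97 %

76.0 %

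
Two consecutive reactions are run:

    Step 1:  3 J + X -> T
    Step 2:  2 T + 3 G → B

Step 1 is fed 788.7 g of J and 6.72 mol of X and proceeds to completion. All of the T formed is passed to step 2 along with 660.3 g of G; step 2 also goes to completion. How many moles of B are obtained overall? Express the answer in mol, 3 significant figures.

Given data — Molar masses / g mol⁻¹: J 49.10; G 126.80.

Step 1:
n(J) = 788.7 / 49.10 = 16.06 mol
n(X) = 6.720 mol
n/ν for J = 16.06/3 = 5.353
n/ν for X = 6.720/1 = 6.720
Smallest n/ν is J → limiting reagent.
n(T) produced = (1/3) × 16.06 = 5.353 mol
Step 2:
n(T) available = 5.353 mol
n(G) = 660.3 / 126.80 = 5.207 mol
n/ν for T = 5.353/2 = 2.677
n/ν for G = 5.207/3 = 1.736
Smallest n/ν is G → limiting reagent.
n(B) = (1/3) × 5.207 = 1.736 mol

1.74 mol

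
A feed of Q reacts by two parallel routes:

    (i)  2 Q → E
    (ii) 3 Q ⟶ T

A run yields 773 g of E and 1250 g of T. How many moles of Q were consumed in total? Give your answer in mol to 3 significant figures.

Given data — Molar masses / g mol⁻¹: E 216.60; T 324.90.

n(E) = 773 / 216.60 = 3.569 mol
n(T) = 1250 / 324.90 = 3.847 mol
n(Q) via (i) = (2/1)×3.569 = 7.138 mol
n(Q) via (ii) = (3/1)×3.847 = 11.54 mol
total n(Q) = 7.138 + 11.54 = 18.68 mol

18.7 mol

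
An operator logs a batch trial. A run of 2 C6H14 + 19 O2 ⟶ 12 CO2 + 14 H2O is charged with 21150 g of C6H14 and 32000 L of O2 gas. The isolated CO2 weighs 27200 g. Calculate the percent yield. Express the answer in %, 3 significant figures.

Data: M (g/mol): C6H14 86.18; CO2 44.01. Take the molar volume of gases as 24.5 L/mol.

74.9 %

n(C6H14) = 21150 / 86.18 = 245.4 mol
n(O2) = 32000 / 24.5 = 1306 mol
n/ν → C6H14: 122.7, O2: 68.74; O2 is limiting.
theoretical n(CO2) = (12/19) × 1306 = 824.8 mol → 36300 g
% yield = 27200 / 36300 × 100 = 74.93 %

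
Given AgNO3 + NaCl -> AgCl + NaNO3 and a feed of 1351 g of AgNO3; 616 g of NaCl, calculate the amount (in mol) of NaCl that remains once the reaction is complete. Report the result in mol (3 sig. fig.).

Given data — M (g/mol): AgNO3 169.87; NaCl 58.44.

n(AgNO3) = 1351 / 169.87 = 7.953 mol
n(NaCl) = 616.0 / 58.44 = 10.54 mol
n/ν for AgNO3 = 7.953/1 = 7.953
n/ν for NaCl = 10.54/1 = 10.54
Smallest n/ν is AgNO3 → limiting reagent.
NaCl consumed = (1/1) × 7.953 = 7.953 mol
NaCl remaining = 10.54 − 7.953 = 2.587 mol

2.59 mol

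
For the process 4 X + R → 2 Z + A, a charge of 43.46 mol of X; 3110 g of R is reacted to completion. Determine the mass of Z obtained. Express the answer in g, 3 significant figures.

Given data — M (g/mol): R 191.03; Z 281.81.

6120 g

n(X) = 43.46 mol
n(R) = 3110 / 191.03 = 16.28 mol
n/ν for X = 43.46/4 = 10.87
n/ν for R = 16.28/1 = 16.28
Smallest n/ν is X → limiting reagent.
n(Z) = (2/4) × 43.46 = 21.73 mol
mass = 21.73 × 281.81 = 6124 g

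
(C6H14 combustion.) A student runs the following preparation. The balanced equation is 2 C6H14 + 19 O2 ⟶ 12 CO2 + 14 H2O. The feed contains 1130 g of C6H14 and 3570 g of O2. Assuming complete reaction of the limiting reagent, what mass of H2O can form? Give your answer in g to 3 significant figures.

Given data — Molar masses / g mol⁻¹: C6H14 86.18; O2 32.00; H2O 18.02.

1480 g

n(C6H14) = 1130 / 86.18 = 13.11 mol
n(O2) = 3570 / 32.00 = 111.6 mol
n/ν → C6H14: 6.555, O2: 5.874; O2 is limiting.
n(H2O) = (14/19) × 111.6 = 82.23 mol
mass = 82.23 × 18.02 = 1482 g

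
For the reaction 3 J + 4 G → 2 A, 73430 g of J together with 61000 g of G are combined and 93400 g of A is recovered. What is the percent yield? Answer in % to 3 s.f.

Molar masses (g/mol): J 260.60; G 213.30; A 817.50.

n(J) = 73430 / 260.60 = 281.8 mol
n(G) = 61000 / 213.30 = 286.0 mol
n/ν → J: 93.93, G: 71.50; G is limiting.
theoretical n(A) = (2/4) × 286.0 = 143.0 mol → 116900 g
% yield = 93400 / 116900 × 100 = 79.90 %

79.9 %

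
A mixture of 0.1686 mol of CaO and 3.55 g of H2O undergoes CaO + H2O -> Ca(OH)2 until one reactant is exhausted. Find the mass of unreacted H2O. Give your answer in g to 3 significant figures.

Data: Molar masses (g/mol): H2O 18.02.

0.512 g

n(CaO) = 0.1686 mol
n(H2O) = 3.550 / 18.02 = 0.1970 mol
n/ν → CaO: 0.1686, H2O: 0.1970; CaO is limiting.
H2O consumed = (1/1) × 0.1686 = 0.1686 mol
H2O remaining = 0.1970 − 0.1686 = 0.02840 mol
mass = 0.02840 × 18.02 = 0.5118 g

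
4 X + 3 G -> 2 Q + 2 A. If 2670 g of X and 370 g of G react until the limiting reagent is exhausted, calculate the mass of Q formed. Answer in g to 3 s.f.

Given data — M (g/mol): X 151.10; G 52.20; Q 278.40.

1320 g

n(X) = 2670 / 151.10 = 17.67 mol
n(G) = 370.0 / 52.20 = 7.088 mol
n/ν for X = 17.67/4 = 4.418
n/ν for G = 7.088/3 = 2.363
Smallest n/ν is G → limiting reagent.
n(Q) = (2/3) × 7.088 = 4.725 mol
mass = 4.725 × 278.40 = 1315 g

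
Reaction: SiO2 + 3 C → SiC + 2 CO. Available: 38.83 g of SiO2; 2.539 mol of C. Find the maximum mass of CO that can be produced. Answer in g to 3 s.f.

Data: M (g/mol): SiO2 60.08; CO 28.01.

36.2 g

n(SiO2) = 38.83 / 60.08 = 0.6463 mol
n(C) = 2.539 mol
n/ν → SiO2: 0.6463, C: 0.8463; SiO2 is limiting.
n(CO) = (2/1) × 0.6463 = 1.293 mol
mass = 1.293 × 28.01 = 36.22 g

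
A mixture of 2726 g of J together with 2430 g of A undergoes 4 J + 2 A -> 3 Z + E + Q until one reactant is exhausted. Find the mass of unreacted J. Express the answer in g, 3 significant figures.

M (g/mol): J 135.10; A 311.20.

n(J) = 2726 / 135.10 = 20.18 mol
n(A) = 2430 / 311.20 = 7.808 mol
n/ν for J = 20.18/4 = 5.045
n/ν for A = 7.808/2 = 3.904
Smallest n/ν is A → limiting reagent.
J consumed = (4/2) × 7.808 = 15.62 mol
J remaining = 20.18 − 15.62 = 4.560 mol
mass = 4.560 × 135.10 = 616.1 g

616 g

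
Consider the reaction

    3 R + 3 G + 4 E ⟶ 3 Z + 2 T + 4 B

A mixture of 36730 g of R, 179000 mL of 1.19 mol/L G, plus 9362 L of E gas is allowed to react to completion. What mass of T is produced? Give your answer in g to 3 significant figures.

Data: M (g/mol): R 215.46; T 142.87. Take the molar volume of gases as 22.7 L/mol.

16200 g

n(R) = 36730 / 215.46 = 170.5 mol
n(G) = 1.19 × 179000/1000 = 213.0 mol
n(E) = 9362 / 22.7 = 412.4 mol
n/ν → R: 56.83, G: 71.00, E: 103.1; R is limiting.
n(T) = (2/3) × 170.5 = 113.7 mol
mass = 113.7 × 142.87 = 16240 g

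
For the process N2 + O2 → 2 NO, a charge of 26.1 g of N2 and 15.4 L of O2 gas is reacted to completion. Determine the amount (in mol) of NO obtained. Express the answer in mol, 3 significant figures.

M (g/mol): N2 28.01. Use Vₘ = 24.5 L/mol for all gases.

n(N2) = 26.10 / 28.01 = 0.9318 mol
n(O2) = 15.40 / 24.5 = 0.6286 mol
n/ν for N2 = 0.9318/1 = 0.9318
n/ν for O2 = 0.6286/1 = 0.6286
Smallest n/ν is O2 → limiting reagent.
n(NO) = (2/1) × 0.6286 = 1.257 mol

1.26 mol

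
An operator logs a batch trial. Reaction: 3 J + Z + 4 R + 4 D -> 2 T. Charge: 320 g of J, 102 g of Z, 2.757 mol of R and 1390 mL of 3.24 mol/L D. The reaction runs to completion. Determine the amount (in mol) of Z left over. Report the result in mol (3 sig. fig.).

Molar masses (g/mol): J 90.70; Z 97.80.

0.354 mol

n(J) = 320.0 / 90.70 = 3.528 mol
n(Z) = 102.0 / 97.80 = 1.043 mol
n(R) = 2.757 mol
n(D) = 3.24 × 1390/1000 = 4.504 mol
n/ν → J: 1.176, Z: 1.043, R: 0.6893, D: 1.126; R is limiting.
Z consumed = (1/4) × 2.757 = 0.6893 mol
Z remaining = 1.043 − 0.6893 = 0.3537 mol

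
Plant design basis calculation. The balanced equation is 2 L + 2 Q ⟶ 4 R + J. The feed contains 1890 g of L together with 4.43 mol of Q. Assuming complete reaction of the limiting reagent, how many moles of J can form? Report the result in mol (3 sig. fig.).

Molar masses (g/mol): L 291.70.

2.22 mol

n(L) = 1890 / 291.70 = 6.479 mol
n(Q) = 4.430 mol
n/ν → L: 3.240, Q: 2.215; Q is limiting.
n(J) = (1/2) × 4.430 = 2.215 mol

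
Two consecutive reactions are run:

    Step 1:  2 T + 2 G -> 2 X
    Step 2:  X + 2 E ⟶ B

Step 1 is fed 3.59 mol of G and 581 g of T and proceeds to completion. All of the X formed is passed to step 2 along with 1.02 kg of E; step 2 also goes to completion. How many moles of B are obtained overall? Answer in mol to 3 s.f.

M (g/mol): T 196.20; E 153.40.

Step 1:
n(G) = 3.590 mol
n(T) = 581.0 / 196.20 = 2.961 mol
n/ν for G = 3.590/2 = 1.795
n/ν for T = 2.961/2 = 1.481
Smallest n/ν is T → limiting reagent.
n(X) produced = (2/2) × 2.961 = 2.961 mol
Step 2:
n(X) available = 2.961 mol
n(E) = 1.020×1000 / 153.40 = 6.649 mol
n/ν for X = 2.961/1 = 2.961
n/ν for E = 6.649/2 = 3.325
Smallest n/ν is X → limiting reagent.
n(B) = (1/1) × 2.961 = 2.961 mol

2.96 mol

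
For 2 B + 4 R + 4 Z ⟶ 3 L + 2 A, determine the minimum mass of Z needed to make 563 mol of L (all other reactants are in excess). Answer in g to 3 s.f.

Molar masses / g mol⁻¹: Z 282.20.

212000 g

n(L) = 563.0 mol
n(Z) = (4/3) × 563.0 = 750.7 mol
mass = 750.7 × 282.20 = 211800 g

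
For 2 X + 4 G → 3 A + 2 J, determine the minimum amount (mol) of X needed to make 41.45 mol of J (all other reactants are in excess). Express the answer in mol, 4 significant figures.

n(J) = 41.45 mol
n(X) = (2/2) × 41.45 = 41.45 mol

41.45 mol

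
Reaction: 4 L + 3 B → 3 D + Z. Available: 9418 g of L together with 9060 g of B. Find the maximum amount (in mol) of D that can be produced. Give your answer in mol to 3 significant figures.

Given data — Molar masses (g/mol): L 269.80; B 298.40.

n(L) = 9418 / 269.80 = 34.91 mol
n(B) = 9060 / 298.40 = 30.36 mol
n/ν for L = 34.91/4 = 8.728
n/ν for B = 30.36/3 = 10.12
Smallest n/ν is L → limiting reagent.
n(D) = (3/4) × 34.91 = 26.18 mol

26.2 mol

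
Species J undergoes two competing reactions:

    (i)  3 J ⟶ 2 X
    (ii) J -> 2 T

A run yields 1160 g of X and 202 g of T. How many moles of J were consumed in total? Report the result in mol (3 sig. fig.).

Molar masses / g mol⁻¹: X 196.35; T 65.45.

n(X) = 1160 / 196.35 = 5.908 mol
n(T) = 202 / 65.45 = 3.086 mol
n(J) via (i) = (3/2)×5.908 = 8.862 mol
n(J) via (ii) = (1/2)×3.086 = 1.543 mol
total n(J) = 8.862 + 1.543 = 10.41 mol

10.4 mol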